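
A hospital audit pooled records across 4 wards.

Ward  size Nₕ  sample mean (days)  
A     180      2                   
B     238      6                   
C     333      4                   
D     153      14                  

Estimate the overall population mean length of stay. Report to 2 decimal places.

5.82

N = 180 + 238 + 333 + 153 = 904.
Weight each subgroup mean by Nₕ/N and sum.
Σ Nₕx̄ₕ = 180·2 + 238·6 + 333·4 + 153·14 = 360 + 1428 + 1332 + 2142 = 5262.
Divide by N: 5262 / 904 = 5.8208... → 5.82.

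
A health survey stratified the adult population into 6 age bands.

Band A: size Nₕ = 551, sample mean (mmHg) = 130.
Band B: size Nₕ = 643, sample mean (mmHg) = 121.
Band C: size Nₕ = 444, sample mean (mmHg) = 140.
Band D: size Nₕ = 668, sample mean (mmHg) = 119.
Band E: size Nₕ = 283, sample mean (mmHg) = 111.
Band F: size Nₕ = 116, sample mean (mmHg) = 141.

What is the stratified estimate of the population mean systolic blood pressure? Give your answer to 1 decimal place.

125.3

N = 551 + 643 + 444 + 668 + 283 + 116 = 2705.
The stratified mean weights each stratum mean by its population share Nₕ/N.
Σ Nₕx̄ₕ = 551·130 + 643·121 + 444·140 + 668·119 + 283·111 + 116·141 = 71630 + 77803 + 62160 + 79492 + 31413 + 16356 = 338854.
Divide by N: 338854 / 2705 = 125.270... → 125.3.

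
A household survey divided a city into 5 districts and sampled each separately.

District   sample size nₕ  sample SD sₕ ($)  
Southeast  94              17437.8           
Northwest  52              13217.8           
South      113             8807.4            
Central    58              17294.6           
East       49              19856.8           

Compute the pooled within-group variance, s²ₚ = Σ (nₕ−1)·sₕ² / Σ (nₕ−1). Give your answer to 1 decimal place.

226737301.9

Degrees of freedom: 93 + 51 + 112 + 57 + 48 = 361.
Σ(nₕ−1)sₕ² = 93·304076868.84 + 51·174710236.84 + 112·77570294.76 + 57·299103189.16 + 48·394292506.24 = 81852165975.72.
s²ₚ = 81852165975.72 / 361 = 226737301.872... → 226737301.9.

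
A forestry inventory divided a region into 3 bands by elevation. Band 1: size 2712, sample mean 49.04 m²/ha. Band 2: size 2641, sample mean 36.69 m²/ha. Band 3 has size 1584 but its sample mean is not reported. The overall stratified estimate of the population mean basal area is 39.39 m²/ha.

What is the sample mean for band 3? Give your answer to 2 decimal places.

27.37

N = 2712 + 2641 + 1584 = 6937.
Overall total = μ·N = 39.39·6937 = 273248.43.
Subtract the known strata: 2712·49.04 + 2641·36.69 = 229894.77.
Remaining total for band 3: 273248.43 − 229894.77 = 43353.66.
Divide by its size: 43353.66 / 1584 = 27.3697... → 27.37.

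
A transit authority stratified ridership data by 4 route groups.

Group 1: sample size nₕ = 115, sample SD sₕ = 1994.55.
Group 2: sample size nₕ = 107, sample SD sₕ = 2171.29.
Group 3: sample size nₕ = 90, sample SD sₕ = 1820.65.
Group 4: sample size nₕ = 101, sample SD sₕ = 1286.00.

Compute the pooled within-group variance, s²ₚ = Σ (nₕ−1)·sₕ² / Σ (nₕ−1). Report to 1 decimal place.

3456354.6

1: (115−1)·1994.55² = 114·3978229.7025 = 453518186.085
2: (107−1)·2171.29² = 106·4714500.2641 = 499737027.9946
3: (90−1)·1820.65² = 89·3314766.4225 = 295014211.6025
4: (101−1)·1286.00² = 100·1653796 = 165379600
Numerator = 1413649025.6821; denominator = Σ(nₕ−1) = 409.
s²ₚ = 1413649025.6821/409 = 3456354.586... → 3456354.6.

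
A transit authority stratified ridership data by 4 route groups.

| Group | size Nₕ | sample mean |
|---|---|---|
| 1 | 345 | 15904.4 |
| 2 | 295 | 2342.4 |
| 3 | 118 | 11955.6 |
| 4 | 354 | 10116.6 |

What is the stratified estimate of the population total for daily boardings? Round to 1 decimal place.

11170063.2

Estimate total by summing Nₕ·x̄ₕ over strata.
345·15904.4 + 295·2342.4 + 118·11955.6 + 354·10116.6 = 5487018 + 691008 + 1410760.8 + 3581276.4 = 11170063.2.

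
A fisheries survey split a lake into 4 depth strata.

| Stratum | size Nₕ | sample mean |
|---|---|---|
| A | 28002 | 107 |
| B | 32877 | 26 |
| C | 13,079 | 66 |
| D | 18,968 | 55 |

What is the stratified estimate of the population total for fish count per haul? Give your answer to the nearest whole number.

5757470

A: 28002·107 = 2996214
B: 32877·26 = 854802
C: 13079·66 = 863214
D: 18968·55 = 1043240
τ̂ = Σ Nₕx̄ₕ = 5757470.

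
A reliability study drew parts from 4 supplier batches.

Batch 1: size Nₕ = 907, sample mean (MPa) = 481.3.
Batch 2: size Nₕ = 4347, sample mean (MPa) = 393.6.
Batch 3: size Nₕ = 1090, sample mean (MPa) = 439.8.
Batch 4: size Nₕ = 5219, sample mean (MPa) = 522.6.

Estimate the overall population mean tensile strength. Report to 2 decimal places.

463.06

N = 11563; weights Wₕ = Nₕ/N = (0.0784, 0.3759, 0.0943, 0.4514).
x̄_st = Σ Wₕ·x̄ₕ = 0.0784·481.3 + 0.3759·393.6 + 0.0943·439.8 + 0.4514·522.6 ≈ 463.0589...
→ 463.06.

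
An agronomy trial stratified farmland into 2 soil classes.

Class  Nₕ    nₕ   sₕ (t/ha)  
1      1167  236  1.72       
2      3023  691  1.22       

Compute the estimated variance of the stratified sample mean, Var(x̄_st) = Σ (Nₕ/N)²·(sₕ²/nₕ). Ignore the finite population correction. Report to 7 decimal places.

N = 4190; Wₕ = Nₕ/N.
class 1: (1167/4190)²·1.72²/236 = 0.0009724305
class 2: (3023/4190)²·1.22²/691 = 0.0011212175
Sum = 0.0020936480 → 0.0020936.

0.0020936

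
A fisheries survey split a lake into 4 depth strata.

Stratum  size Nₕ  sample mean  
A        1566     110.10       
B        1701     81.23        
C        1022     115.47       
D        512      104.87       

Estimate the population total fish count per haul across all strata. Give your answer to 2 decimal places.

Population total = Σ Nₕ·x̄ₕ (each stratum's size times its mean).
1566·110.10 + 1701·81.23 + 1022·115.47 + 512·104.87 = 172416.6 + 138172.23 + 118010.34 + 53693.44 = 482292.61.

482292.61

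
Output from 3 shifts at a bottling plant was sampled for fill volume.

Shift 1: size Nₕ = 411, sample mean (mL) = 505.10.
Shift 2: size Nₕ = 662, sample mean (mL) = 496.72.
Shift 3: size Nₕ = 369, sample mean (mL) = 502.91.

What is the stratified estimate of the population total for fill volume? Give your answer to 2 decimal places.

721998.53

Population total = Σ Nₕ·x̄ₕ (each stratum's size times its mean).
411·505.10 + 662·496.72 + 369·502.91 = 207596.1 + 328828.64 + 185573.79 = 721998.53.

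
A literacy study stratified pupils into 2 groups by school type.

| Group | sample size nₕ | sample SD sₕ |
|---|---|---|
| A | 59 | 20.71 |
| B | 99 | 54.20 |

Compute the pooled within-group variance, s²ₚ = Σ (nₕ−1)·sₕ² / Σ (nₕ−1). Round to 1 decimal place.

2004.9

Degrees of freedom: 58 + 98 = 156.
Σ(nₕ−1)sₕ² = 58·428.9041 + 98·2937.64 = 312765.1578.
s²ₚ = 312765.1578 / 156 = 2004.905... → 2004.9.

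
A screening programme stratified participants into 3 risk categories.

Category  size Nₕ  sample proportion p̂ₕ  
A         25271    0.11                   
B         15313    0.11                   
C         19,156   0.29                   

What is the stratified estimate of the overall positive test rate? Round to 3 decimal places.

0.168

N = 25271 + 15313 + 19156 = 59740.
Overall proportion = Σ (Nₕ/N)·p̂ₕ.
Σ Nₕp̂ₕ = 2779.81 + 1684.43 + 5555.24 = 10019.48.
10019.48 / 59740 = 0.16772... → 0.168.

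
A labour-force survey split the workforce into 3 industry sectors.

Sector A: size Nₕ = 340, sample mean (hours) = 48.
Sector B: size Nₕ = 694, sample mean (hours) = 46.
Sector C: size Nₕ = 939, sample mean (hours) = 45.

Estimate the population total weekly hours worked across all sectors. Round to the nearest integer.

90499

Population total = Σ Nₕ·x̄ₕ (each stratum's size times its mean).
340·48 + 694·46 + 939·45 = 16320 + 31924 + 42255 = 90499.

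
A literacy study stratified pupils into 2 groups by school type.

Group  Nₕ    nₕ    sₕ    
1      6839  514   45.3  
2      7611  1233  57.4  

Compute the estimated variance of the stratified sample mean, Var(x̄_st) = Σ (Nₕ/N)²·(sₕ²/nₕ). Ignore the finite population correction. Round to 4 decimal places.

1.6356

N = 14450. Term for each stratum: Wₕ²sₕ²/nₕ.
Var(x̄_st) = 0.8942991 + 0.7413247 = 1.6356238 → 1.6356.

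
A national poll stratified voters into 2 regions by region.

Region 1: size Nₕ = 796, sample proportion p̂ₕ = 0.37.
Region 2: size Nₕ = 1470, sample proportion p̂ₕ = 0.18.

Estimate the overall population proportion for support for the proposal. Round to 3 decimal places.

Wₕ = Nₕ/N with N = 2266: 0.3513, 0.6487.
p̂_st = 0.3513·0.37 + 0.6487·0.18 ≈ 0.24674... → 0.247.

0.247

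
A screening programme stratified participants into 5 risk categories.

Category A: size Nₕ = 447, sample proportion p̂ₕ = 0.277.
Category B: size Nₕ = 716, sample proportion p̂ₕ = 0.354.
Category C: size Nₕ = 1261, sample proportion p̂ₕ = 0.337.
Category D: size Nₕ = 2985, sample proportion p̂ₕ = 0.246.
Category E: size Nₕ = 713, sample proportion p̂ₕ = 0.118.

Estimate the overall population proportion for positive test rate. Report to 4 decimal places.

0.2647

Wₕ = Nₕ/N with N = 6122: 0.0730, 0.1170, 0.2060, 0.4876, 0.1165.
p̂_st = 0.0730·0.277 + 0.1170·0.354 + 0.2060·0.337 + 0.4876·0.246 + 0.1165·0.118 ≈ 0.264731... → 0.2647.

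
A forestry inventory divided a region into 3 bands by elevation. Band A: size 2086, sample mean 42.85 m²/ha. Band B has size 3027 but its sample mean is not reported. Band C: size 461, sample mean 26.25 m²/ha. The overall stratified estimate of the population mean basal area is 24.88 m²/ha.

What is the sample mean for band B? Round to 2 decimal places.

12.29

Σ Nₕx̄ₕ = N·μ, so 3027·x̄_B = 5574·24.88 − (2086·42.85 + 461·26.25).
= 138681.12 − 101486.35 = 37194.77.
x̄_B = 37194.77 / 3027 = 12.2877... → 12.29.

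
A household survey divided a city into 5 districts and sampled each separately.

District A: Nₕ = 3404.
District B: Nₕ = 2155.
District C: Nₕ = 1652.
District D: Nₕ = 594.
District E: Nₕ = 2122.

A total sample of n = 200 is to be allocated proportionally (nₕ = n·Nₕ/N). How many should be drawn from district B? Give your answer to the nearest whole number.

43

N = 3404 + 2155 + 1652 + 594 + 2122 = 9927.
n_B = 200·2155/9927 = 43.417... → 43.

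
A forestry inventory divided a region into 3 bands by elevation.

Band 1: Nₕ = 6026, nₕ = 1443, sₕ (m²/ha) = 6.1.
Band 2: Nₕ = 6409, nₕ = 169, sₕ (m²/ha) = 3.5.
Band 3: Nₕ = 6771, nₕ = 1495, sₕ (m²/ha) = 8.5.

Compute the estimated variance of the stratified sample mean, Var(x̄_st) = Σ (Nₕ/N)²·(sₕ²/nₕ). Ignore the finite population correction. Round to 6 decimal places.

0.016617

N = 19206. Term for each stratum: Wₕ²sₕ²/nₕ.
Var(x̄_st) = 0.002538503 + 0.008071534 + 0.006006596 = 0.016616634 → 0.016617.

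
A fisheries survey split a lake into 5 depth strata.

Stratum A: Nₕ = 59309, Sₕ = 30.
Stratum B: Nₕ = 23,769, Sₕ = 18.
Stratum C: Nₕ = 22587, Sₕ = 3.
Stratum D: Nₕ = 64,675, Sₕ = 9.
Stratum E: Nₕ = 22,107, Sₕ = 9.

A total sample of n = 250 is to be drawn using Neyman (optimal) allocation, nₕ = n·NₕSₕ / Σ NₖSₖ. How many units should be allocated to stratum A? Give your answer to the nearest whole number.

A: NₕSₕ = 59309·30 = 1779270
B: NₕSₕ = 23769·18 = 427842
C: NₕSₕ = 22587·3 = 67761
D: NₕSₕ = 64675·9 = 582075
E: NₕSₕ = 22107·9 = 198963
Σ NₕSₕ = 3055911.
n_A = 250·1779270/3055911 = 145.560... → 146.

146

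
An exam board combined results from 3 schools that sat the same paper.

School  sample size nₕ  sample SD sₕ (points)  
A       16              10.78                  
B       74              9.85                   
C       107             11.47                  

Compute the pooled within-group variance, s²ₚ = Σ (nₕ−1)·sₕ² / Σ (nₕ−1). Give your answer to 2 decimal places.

A: (16−1)·10.78² = 15·116.2084 = 1743.126
B: (74−1)·9.85² = 73·97.0225 = 7082.6425
C: (107−1)·11.47² = 106·131.5609 = 13945.4554
Numerator = 22771.2239; denominator = Σ(nₕ−1) = 194.
s²ₚ = 22771.2239/194 = 117.3774... → 117.38.

117.38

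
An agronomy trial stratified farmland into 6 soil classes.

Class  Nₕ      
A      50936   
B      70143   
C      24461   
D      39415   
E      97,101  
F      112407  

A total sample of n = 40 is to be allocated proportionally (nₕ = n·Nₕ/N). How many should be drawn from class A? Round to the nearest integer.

5

N = 50936 + 70143 + 24461 + 39415 + 97101 + 112407 = 394463.
n_A = 40·50936/394463 = 5.165... → 5.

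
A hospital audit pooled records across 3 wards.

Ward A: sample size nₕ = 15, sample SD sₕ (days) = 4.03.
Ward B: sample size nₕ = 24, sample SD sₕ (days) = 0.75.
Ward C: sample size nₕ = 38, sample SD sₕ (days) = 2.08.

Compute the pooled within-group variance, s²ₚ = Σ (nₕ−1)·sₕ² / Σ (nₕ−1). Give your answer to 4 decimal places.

5.4106

Degrees of freedom: 14 + 23 + 37 = 74.
Σ(nₕ−1)sₕ² = 14·16.2409 + 23·0.5625 + 37·4.3264 = 400.3869.
s²ₚ = 400.3869 / 74 = 5.410634... → 5.4106.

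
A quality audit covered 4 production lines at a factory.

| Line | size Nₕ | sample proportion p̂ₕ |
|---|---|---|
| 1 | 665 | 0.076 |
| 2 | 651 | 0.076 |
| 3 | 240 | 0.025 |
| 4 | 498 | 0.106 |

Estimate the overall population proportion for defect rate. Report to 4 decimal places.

0.0773

N = 665 + 651 + 240 + 498 = 2054.
Overall proportion = Σ (Nₕ/N)·p̂ₕ.
Σ Nₕp̂ₕ = 50.54 + 49.476 + 6 + 52.788 = 158.804.
158.804 / 2054 = 0.077315... → 0.0773.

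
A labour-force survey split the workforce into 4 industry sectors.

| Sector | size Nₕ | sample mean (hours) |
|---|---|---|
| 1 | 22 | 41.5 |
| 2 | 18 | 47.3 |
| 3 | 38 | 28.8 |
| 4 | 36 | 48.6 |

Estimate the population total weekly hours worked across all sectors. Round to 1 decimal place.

Estimate total by summing Nₕ·x̄ₕ over strata.
22·41.5 + 18·47.3 + 38·28.8 + 36·48.6 = 913 + 851.4 + 1094.4 + 1749.6 = 4608.4.

4608.4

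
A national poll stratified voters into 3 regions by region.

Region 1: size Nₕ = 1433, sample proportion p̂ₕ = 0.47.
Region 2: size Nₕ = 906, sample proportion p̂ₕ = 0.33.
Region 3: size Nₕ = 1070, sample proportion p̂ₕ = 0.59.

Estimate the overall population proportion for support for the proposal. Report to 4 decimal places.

0.4705

N = 1433 + 906 + 1070 = 3409.
Overall proportion = Σ (Nₕ/N)·p̂ₕ.
Σ Nₕp̂ₕ = 673.51 + 298.98 + 631.3 = 1603.79.
1603.79 / 3409 = 0.470458... → 0.4705.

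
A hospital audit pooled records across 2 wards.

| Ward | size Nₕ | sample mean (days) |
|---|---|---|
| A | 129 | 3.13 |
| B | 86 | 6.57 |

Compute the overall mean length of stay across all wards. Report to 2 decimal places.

x̄_st = (Σ Nₕx̄ₕ) / (Σ Nₕ) = (129·3.13 + 86·6.57) / 215
= 968.79 / 215 = 4.506 → 4.51.

4.51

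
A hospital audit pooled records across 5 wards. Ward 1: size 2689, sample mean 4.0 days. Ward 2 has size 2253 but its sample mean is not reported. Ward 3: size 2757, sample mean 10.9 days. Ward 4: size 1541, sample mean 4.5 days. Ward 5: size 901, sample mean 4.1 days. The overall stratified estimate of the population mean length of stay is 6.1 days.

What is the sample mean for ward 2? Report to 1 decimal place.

4.6

N = 2689 + 2253 + 2757 + 1541 + 901 = 10141.
Overall total = μ·N = 6.1·10141 = 61860.1.
Subtract the known strata: 2689·4.0 + 2757·10.9 + 1541·4.5 + 901·4.1 = 51435.9.
Remaining total for ward 2: 61860.1 − 51435.9 = 10424.2.
Divide by its size: 10424.2 / 2253 = 4.627... → 4.6.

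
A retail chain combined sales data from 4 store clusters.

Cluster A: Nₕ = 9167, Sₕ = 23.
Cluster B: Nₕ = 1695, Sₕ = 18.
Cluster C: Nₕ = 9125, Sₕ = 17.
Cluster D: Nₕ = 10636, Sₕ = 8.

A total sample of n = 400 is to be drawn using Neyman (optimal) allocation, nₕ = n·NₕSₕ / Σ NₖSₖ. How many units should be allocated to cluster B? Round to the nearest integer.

A: NₕSₕ = 9167·23 = 210841
B: NₕSₕ = 1695·18 = 30510
C: NₕSₕ = 9125·17 = 155125
D: NₕSₕ = 10636·8 = 85088
Σ NₕSₕ = 481564.
n_B = 400·30510/481564 = 25.342... → 25.

25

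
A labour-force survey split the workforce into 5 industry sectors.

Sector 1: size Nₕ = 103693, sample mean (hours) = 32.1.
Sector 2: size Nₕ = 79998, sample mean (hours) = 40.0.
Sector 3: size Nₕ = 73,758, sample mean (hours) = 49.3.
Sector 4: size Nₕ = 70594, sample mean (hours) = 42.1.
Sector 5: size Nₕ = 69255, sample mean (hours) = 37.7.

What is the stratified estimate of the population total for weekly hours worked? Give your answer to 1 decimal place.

1: 103693·32.1 = 3328545.3
2: 79998·40.0 = 3199920
3: 73758·49.3 = 3636269.4
4: 70594·42.1 = 2972007.4
5: 69255·37.7 = 2610913.5
τ̂ = Σ Nₕx̄ₕ = 15747655.6.

15747655.6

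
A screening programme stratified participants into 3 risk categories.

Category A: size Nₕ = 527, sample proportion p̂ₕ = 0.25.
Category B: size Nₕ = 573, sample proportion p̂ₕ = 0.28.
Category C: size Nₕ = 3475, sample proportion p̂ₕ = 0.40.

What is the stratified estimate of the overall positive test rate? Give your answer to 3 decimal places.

N = 527 + 573 + 3475 = 4575.
Overall proportion = Σ (Nₕ/N)·p̂ₕ.
Σ Nₕp̂ₕ = 131.75 + 160.44 + 1390 = 1682.19.
1682.19 / 4575 = 0.36769... → 0.368.

0.368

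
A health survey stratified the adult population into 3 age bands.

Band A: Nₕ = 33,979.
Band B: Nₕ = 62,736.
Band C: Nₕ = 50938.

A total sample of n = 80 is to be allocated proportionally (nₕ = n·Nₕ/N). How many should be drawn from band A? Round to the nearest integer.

18

N = 33979 + 62736 + 50938 = 147653.
n_A = 80·33979/147653 = 18.410... → 18.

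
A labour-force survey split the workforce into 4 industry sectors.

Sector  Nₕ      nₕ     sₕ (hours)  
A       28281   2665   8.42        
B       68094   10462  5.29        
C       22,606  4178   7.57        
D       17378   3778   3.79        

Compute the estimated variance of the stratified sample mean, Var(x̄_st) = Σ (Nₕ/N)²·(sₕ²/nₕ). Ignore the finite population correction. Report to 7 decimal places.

0.0022501

N = 136359; Wₕ = Nₕ/N.
sector A: (28281/136359)²·8.42²/2665 = 0.0011443237
sector B: (68094/136359)²·5.29²/10462 = 0.0006670321
sector C: (22606/136359)²·7.57²/4178 = 0.0003769668
sector D: (17378/136359)²·3.79²/3778 = 0.0000617516
Sum = 0.0022500742 → 0.0022501.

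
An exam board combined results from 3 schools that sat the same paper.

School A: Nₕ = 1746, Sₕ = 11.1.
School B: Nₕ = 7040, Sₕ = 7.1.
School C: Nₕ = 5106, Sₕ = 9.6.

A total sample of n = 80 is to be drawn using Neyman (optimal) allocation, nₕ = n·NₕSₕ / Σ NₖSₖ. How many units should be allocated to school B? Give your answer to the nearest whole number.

A: NₕSₕ = 1746·11.1 = 19380.6
B: NₕSₕ = 7040·7.1 = 49984
C: NₕSₕ = 5106·9.6 = 49017.6
Σ NₕSₕ = 118382.2.
n_B = 80·49984/118382.2 = 33.778... → 34.

34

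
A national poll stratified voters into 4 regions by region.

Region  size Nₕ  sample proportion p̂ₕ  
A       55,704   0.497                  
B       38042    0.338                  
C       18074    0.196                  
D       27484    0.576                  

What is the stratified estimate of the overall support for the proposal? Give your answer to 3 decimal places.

Wₕ = Nₕ/N with N = 139304: 0.3999, 0.2731, 0.1297, 0.1973.
p̂_st = 0.3999·0.497 + 0.2731·0.338 + 0.1297·0.196 + 0.1973·0.576 ≈ 0.43011... → 0.430.

0.430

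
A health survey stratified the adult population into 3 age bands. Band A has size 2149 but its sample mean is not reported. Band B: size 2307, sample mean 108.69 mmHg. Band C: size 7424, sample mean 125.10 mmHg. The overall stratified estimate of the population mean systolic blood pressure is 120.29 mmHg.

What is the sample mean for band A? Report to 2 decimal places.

Σ Nₕx̄ₕ = N·μ, so 2149·x̄_A = 11880·120.29 − (2307·108.69 + 7424·125.10).
= 1429045.2 − 1179490.23 = 249554.97.
x̄_A = 249554.97 / 2149 = 116.1261... → 116.13.

116.13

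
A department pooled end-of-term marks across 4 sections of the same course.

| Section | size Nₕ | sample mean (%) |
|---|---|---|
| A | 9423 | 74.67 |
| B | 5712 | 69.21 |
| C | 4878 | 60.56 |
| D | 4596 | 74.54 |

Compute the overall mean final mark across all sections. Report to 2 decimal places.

70.58

N = 9423 + 5712 + 4878 + 4596 = 24609.
Overall mean = Σ (Nₕ/N)·x̄ₕ — weight by population share, not a simple average.
Σ Nₕx̄ₕ = 9423·74.67 + 5712·69.21 + 4878·60.56 + 4596·74.54 = 703615.41 + 395327.52 + 295411.68 + 342585.84 = 1736940.45.
Divide by N: 1736940.45 / 24609 = 70.5815... → 70.58.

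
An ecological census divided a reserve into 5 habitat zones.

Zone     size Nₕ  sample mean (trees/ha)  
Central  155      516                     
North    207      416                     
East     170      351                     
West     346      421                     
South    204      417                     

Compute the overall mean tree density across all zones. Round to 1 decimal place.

N = 1082; weights Wₕ = Nₕ/N = (0.1433, 0.1913, 0.1571, 0.3198, 0.1885).
x̄_st = Σ Wₕ·x̄ₕ = 0.1433·516 + 0.1913·416 + 0.1571·351 + 0.3198·421 + 0.1885·417 ≈ 421.900...
→ 421.9.

421.9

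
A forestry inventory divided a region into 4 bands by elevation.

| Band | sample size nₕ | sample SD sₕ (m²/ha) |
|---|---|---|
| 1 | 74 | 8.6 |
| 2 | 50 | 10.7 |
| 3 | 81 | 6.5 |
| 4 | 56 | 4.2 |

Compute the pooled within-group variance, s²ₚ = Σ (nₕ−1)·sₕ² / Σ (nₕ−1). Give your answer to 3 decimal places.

1: (74−1)·8.6² = 73·73.96 = 5399.08
2: (50−1)·10.7² = 49·114.49 = 5610.01
3: (81−1)·6.5² = 80·42.25 = 3380
4: (56−1)·4.2² = 55·17.64 = 970.2
Numerator = 15359.29; denominator = Σ(nₕ−1) = 257.
s²ₚ = 15359.29/257 = 59.76377... → 59.764.

59.764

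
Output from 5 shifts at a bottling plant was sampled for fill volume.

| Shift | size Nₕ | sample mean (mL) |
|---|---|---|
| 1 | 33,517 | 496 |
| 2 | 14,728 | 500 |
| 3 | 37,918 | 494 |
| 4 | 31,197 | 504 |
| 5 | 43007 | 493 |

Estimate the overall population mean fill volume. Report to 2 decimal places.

x̄_st = (Σ Nₕx̄ₕ) / (Σ Nₕ) = (33517·496 + 14728·500 + 37918·494 + 31197·504 + 43007·493) / 160367
= 79645663 / 160367 = 496.6462... → 496.65.

496.65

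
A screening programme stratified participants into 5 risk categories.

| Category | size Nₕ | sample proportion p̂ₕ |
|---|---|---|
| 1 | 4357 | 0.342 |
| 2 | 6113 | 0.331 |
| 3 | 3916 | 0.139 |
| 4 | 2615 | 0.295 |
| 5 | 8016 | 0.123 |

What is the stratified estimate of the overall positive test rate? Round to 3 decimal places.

N = 4357 + 6113 + 3916 + 2615 + 8016 = 25017.
Overall proportion = Σ (Nₕ/N)·p̂ₕ.
Σ Nₕp̂ₕ = 1490.094 + 2023.403 + 544.324 + 771.425 + 985.968 = 5815.214.
5815.214 / 25017 = 0.23245... → 0.232.

0.232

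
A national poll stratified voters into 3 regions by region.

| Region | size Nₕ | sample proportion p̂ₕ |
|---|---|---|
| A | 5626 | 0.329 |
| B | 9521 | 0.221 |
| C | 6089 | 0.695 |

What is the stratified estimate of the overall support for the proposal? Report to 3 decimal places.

0.386

Wₕ = Nₕ/N with N = 21236: 0.2649, 0.4483, 0.2867.
p̂_st = 0.2649·0.329 + 0.4483·0.221 + 0.2867·0.695 ≈ 0.38552... → 0.386.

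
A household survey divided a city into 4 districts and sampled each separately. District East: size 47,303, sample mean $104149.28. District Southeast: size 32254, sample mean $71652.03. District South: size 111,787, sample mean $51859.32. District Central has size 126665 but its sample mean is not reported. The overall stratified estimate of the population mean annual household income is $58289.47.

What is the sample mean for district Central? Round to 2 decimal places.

43435.36

N = 47303 + 32254 + 111787 + 126665 = 318009.
Overall total = μ·N = 58289.47·318009 = 18536576065.23.
Subtract the known strata: 47303·104149.28 + 32254·71652.03 + 111787·51859.32 = 13034835772.3.
Remaining total for district Central: 18536576065.23 − 13034835772.3 = 5501740292.93.
Divide by its size: 5501740292.93 / 126665 = 43435.3633... → 43435.36.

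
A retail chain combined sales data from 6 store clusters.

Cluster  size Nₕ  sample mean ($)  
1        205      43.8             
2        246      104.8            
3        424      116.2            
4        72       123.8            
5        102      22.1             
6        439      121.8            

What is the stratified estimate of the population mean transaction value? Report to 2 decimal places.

99.91

N = 205 + 246 + 424 + 72 + 102 + 439 = 1488.
The stratified mean weights each stratum mean by its population share Nₕ/N.
Σ Nₕx̄ₕ = 205·43.8 + 246·104.8 + 424·116.2 + 72·123.8 + 102·22.1 + 439·121.8 = 8979 + 25780.8 + 49268.8 + 8913.6 + 2254.2 + 53470.2 = 148666.6.
Divide by N: 148666.6 / 1488 = 99.9103... → 99.91.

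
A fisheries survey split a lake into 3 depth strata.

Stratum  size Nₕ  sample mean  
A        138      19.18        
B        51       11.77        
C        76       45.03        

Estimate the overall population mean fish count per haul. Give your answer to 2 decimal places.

N = 138 + 51 + 76 = 265.
Overall mean = Σ (Nₕ/N)·x̄ₕ — weight by population share, not a simple average.
Σ Nₕx̄ₕ = 138·19.18 + 51·11.77 + 76·45.03 = 2646.84 + 600.27 + 3422.28 = 6669.39.
Divide by N: 6669.39 / 265 = 25.1675... → 25.17.

25.17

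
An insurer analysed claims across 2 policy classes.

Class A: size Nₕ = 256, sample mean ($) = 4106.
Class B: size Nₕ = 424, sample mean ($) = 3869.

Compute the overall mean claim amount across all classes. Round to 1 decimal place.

N = 256 + 424 = 680.
Overall mean = Σ (Nₕ/N)·x̄ₕ — weight by population share, not a simple average.
Σ Nₕx̄ₕ = 256·4106 + 424·3869 = 1051136 + 1640456 = 2691592.
Divide by N: 2691592 / 680 = 3958.224... → 3958.2.

3958.2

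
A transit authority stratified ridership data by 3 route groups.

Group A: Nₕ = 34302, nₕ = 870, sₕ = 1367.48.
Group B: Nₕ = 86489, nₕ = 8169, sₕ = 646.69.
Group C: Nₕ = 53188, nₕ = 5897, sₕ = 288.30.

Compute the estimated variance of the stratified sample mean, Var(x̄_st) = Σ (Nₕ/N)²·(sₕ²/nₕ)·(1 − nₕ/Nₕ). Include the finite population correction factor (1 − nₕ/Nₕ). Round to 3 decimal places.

94.063

N = 173979. Term for each stratum: Wₕ²sₕ²/nₕ·(1−nₕ/Nₕ).
Var(x̄_st) = 81.434954 + 11.456799 + 1.171269 = 94.063022 → 94.063.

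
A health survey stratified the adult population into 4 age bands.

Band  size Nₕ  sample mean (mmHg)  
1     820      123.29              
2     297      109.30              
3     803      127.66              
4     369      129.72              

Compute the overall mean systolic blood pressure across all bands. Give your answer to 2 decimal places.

x̄_st = (Σ Nₕx̄ₕ) / (Σ Nₕ) = (820·123.29 + 297·109.30 + 803·127.66 + 369·129.72) / 2289
= 283937.56 / 2289 = 124.0444... → 124.04.

124.04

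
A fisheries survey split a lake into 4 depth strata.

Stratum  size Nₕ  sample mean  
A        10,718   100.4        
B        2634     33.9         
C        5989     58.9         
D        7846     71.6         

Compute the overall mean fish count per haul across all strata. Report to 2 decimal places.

76.50

N = 27187; weights Wₕ = Nₕ/N = (0.3942, 0.0969, 0.2203, 0.2886).
x̄_st = Σ Wₕ·x̄ₕ = 0.3942·100.4 + 0.0969·33.9 + 0.2203·58.9 + 0.2886·71.6 ≈ 76.5037...
→ 76.50.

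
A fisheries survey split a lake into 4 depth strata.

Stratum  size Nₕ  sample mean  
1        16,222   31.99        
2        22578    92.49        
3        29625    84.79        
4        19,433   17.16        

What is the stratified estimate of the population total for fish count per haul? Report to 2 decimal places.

Estimate total by summing Nₕ·x̄ₕ over strata.
16222·31.99 + 22578·92.49 + 29625·84.79 + 19433·17.16 = 518941.78 + 2088239.22 + 2511903.75 + 333470.28 = 5452555.03.

5452555.03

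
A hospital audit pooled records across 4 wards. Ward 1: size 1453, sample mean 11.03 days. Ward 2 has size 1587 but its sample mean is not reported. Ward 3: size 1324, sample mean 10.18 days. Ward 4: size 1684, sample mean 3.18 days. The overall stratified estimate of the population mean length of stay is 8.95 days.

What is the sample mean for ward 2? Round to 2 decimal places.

12.14

Σ Nₕx̄ₕ = N·μ, so 1587·x̄_2 = 6048·8.95 − (1453·11.03 + 1324·10.18 + 1684·3.18).
= 54129.6 − 34860.03 = 19269.57.
x̄_2 = 19269.57 / 1587 = 12.1421... → 12.14.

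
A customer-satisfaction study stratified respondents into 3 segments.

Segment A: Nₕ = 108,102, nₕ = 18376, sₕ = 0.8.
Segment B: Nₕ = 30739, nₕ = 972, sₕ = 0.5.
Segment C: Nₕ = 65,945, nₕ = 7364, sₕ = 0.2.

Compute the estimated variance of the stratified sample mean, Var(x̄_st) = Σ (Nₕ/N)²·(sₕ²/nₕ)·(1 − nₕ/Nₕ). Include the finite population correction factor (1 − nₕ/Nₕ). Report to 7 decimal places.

N = 204786; Wₕ = Nₕ/N.
segment A: (108102/204786)²·0.8²/18376·(1 − 18376/108102) = 0.0000080553
segment B: (30739/204786)²·0.5²/972·(1 − 972/30739) = 0.0000056117
segment C: (65945/204786)²·0.2²/7364·(1 − 7364/65945) = 0.0000005004
Sum = 0.0000141674 → 0.0000142.

0.0000142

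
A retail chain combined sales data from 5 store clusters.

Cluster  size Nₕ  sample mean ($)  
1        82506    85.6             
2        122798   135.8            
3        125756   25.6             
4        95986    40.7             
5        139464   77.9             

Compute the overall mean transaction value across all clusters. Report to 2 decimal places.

73.66

x̄_st = (Σ Nₕx̄ₕ) / (Σ Nₕ) = (82506·85.6 + 122798·135.8 + 125756·25.6 + 95986·40.7 + 139464·77.9) / 566510
= 41728711.4 / 566510 = 73.6593... → 73.66.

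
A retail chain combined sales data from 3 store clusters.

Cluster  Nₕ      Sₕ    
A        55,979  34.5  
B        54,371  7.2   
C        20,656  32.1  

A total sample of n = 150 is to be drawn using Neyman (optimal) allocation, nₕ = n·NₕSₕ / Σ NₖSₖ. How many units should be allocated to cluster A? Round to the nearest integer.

97

A: NₕSₕ = 55979·34.5 = 1931275.5
B: NₕSₕ = 54371·7.2 = 391471.2
C: NₕSₕ = 20656·32.1 = 663057.6
Σ NₕSₕ = 2985804.3.
n_A = 150·1931275.5/2985804.3 = 97.023... → 97.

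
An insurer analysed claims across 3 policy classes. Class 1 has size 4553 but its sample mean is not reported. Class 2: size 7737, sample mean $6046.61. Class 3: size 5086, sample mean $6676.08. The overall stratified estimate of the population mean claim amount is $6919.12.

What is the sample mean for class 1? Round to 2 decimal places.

N = 4553 + 7737 + 5086 = 17376.
Overall total = μ·N = 6919.12·17376 = 120226629.12.
Subtract the known strata: 7737·6046.61 + 5086·6676.08 = 80737164.45.
Remaining total for class 1: 120226629.12 − 80737164.45 = 39489464.67.
Divide by its size: 39489464.67 / 4553 = 8673.2846... → 8673.28.

8673.28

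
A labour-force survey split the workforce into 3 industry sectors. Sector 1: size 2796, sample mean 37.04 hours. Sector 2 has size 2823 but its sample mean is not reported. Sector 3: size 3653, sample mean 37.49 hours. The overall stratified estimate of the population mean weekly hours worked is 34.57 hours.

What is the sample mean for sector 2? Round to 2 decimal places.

N = 2796 + 2823 + 3653 = 9272.
Overall total = μ·N = 34.57·9272 = 320533.04.
Subtract the known strata: 2796·37.04 + 3653·37.49 = 240514.81.
Remaining total for sector 2: 320533.04 − 240514.81 = 80018.23.
Divide by its size: 80018.23 / 2823 = 28.3451... → 28.35.

28.35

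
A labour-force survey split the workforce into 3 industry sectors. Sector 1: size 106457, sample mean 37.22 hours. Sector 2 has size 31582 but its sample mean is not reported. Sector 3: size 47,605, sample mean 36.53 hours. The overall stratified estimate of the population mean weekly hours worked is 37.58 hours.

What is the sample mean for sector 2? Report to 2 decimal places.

Σ Nₕx̄ₕ = N·μ, so 31582·x̄_2 = 185644·37.58 − (106457·37.22 + 47605·36.53).
= 6976501.52 − 5701340.19 = 1275161.33.
x̄_2 = 1275161.33 / 31582 = 40.3762... → 40.38.

40.38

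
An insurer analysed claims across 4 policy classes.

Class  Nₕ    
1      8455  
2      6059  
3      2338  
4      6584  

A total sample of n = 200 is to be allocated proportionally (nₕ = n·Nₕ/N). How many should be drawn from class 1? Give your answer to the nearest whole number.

Share of class 1 = 8455/23436 = 0.36077.
Allocate 200 × 0.36077 = 72.154... → 72.

72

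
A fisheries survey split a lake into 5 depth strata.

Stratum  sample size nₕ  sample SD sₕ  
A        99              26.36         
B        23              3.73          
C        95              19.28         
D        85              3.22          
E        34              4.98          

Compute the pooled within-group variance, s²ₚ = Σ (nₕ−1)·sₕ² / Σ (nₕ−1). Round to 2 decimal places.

Degrees of freedom: 98 + 22 + 94 + 84 + 33 = 331.
Σ(nₕ−1)sₕ² = 98·694.8496 + 22·13.9129 + 94·371.7184 + 84·10.3684 + 33·24.8004 = 105032.233.
s²ₚ = 105032.233 / 331 = 317.3179... → 317.32.

317.32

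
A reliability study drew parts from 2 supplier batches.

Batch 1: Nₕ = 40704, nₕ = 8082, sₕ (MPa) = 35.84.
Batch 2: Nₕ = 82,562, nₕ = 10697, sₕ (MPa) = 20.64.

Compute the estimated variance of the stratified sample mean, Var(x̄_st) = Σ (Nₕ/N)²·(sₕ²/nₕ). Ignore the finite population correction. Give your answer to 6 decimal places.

0.035196

N = 123266; Wₕ = Nₕ/N.
batch 1: (40704/123266)²·35.84²/8082 = 0.017330246
batch 2: (82562/123266)²·20.64²/10697 = 0.017866159
Sum = 0.035196405 → 0.035196.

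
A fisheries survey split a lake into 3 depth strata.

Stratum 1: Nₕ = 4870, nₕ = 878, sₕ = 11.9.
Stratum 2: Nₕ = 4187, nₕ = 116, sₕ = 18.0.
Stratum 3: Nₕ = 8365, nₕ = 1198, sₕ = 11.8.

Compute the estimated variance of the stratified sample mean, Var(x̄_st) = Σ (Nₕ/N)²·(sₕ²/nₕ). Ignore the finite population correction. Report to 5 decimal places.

N = 17422. Term for each stratum: Wₕ²sₕ²/nₕ.
Var(x̄_st) = 0.01260263 + 0.16132324 + 0.02679434 = 0.20072021 → 0.20072.

0.20072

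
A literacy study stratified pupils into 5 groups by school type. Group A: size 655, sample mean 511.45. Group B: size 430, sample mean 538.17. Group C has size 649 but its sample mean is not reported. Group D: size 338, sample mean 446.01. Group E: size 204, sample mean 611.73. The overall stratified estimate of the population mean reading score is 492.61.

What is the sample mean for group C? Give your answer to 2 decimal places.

430.24

Σ Nₕx̄ₕ = N·μ, so 649·x̄_C = 2276·492.61 − (655·511.45 + 430·538.17 + 338·446.01 + 204·611.73).
= 1121180.36 − 841957.15 = 279223.21.
x̄_C = 279223.21 / 649 = 430.2361... → 430.24.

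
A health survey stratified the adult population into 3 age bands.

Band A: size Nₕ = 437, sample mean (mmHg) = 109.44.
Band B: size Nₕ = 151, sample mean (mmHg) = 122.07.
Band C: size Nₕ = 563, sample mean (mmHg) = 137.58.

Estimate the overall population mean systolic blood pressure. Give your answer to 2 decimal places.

x̄_st = (Σ Nₕx̄ₕ) / (Σ Nₕ) = (437·109.44 + 151·122.07 + 563·137.58) / 1151
= 143715.39 / 1151 = 124.8613... → 124.86.

124.86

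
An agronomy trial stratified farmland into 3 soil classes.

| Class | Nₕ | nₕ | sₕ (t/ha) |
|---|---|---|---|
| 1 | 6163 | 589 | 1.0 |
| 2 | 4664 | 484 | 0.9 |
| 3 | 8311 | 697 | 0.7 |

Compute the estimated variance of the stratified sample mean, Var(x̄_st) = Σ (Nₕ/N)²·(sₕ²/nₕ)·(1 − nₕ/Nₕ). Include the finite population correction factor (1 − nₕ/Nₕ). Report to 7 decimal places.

N = 19138. Term for each stratum: Wₕ²sₕ²/nₕ·(1−nₕ/Nₕ).
Var(x̄_st) = 0.0001592395 + 0.0000890802 + 0.0001214609 = 0.0003697806 → 0.0003698.

0.0003698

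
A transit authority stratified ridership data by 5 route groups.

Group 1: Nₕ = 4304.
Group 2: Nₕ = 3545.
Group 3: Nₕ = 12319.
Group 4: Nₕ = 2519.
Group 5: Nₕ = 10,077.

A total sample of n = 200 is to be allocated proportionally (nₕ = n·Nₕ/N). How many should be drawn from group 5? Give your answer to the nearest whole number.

N = 4304 + 3545 + 12319 + 2519 + 10077 = 32764.
n_5 = 200·10077/32764 = 61.513... → 62.

62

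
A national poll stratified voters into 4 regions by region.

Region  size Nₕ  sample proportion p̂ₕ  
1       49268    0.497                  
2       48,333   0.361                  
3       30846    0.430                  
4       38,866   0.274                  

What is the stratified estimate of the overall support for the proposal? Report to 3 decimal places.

0.394

Wₕ = Nₕ/N with N = 167313: 0.2945, 0.2889, 0.1844, 0.2323.
p̂_st = 0.2945·0.497 + 0.2889·0.361 + 0.1844·0.430 + 0.2323·0.274 ≈ 0.39356... → 0.394.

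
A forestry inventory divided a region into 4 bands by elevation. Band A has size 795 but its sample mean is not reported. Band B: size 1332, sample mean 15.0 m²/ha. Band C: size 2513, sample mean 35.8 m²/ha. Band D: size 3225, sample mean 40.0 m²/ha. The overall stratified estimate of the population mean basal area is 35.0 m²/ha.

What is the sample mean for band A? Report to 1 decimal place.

45.7

N = 795 + 1332 + 2513 + 3225 = 7865.
Overall total = μ·N = 35.0·7865 = 275275.
Subtract the known strata: 1332·15.0 + 2513·35.8 + 3225·40.0 = 238945.4.
Remaining total for band A: 275275 − 238945.4 = 36329.6.
Divide by its size: 36329.6 / 795 = 45.698... → 45.7.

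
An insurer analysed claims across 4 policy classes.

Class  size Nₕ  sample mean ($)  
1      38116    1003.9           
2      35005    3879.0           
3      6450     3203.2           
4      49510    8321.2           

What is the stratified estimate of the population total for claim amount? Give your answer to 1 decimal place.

606692299.4

1: 38116·1003.9 = 38264652.4
2: 35005·3879.0 = 135784395
3: 6450·3203.2 = 20660640
4: 49510·8321.2 = 411982612
τ̂ = Σ Nₕx̄ₕ = 606692299.4.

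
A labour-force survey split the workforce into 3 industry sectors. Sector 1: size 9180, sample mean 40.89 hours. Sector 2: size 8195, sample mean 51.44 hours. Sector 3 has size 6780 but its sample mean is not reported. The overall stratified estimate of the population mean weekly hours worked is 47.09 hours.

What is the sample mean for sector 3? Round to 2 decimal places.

50.23

N = 9180 + 8195 + 6780 = 24155.
Overall total = μ·N = 47.09·24155 = 1137458.95.
Subtract the known strata: 9180·40.89 + 8195·51.44 = 796921.
Remaining total for sector 3: 1137458.95 − 796921 = 340537.95.
Divide by its size: 340537.95 / 6780 = 50.2268... → 50.23.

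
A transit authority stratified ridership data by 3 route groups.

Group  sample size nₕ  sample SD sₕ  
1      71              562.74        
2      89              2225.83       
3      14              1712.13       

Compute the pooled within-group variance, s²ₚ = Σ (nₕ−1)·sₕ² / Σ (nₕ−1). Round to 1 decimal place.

2902078.9

Degrees of freedom: 70 + 88 + 13 = 171.
Σ(nₕ−1)sₕ² = 70·316676.3076 + 88·4954319.1889 + 13·2931389.1369 = 496255488.9349.
s²ₚ = 496255488.9349 / 171 = 2902078.883... → 2902078.9.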